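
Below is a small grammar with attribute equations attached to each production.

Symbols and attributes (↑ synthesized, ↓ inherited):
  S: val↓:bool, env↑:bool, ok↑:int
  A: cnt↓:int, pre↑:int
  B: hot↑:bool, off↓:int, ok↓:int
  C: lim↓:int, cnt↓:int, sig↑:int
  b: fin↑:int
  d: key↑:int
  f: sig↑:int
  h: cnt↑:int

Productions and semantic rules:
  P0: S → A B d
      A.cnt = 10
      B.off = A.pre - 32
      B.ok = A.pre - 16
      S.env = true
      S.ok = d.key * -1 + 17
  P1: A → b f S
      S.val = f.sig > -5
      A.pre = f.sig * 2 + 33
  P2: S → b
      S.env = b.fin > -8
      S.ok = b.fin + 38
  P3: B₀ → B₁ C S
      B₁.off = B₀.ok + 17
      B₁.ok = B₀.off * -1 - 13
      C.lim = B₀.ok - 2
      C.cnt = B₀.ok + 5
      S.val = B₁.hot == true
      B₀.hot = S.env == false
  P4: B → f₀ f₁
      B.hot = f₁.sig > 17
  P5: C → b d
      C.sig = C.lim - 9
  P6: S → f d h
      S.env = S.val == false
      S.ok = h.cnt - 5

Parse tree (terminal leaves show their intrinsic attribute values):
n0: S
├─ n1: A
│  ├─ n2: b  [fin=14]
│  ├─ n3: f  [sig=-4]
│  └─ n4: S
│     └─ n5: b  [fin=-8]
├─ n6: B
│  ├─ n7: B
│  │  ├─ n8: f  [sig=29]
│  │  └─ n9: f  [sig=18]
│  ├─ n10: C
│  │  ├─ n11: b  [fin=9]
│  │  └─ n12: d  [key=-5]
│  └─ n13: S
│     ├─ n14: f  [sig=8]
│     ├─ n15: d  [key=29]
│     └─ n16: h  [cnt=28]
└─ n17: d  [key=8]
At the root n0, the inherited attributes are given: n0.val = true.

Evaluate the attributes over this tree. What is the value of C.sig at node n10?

1. n0.val = true  [given at root]
2. n1.cnt = 10  [10]
3. n2.fin = 14  [terminal]
4. n3.sig = -4  [terminal]
5. n4.val = true  [f.sig > -5]
6. n5.fin = -8  [terminal]
7. n4.env = false  [b.fin > -8]
8. n4.ok = 30  [b.fin + 38]
9. n1.pre = 25  [f.sig * 2 + 33]
10. n6.off = -7  [A.pre - 32]
11. n6.ok = 9  [A.pre - 16]
12. n7.off = 26  [B₀.ok + 17]
13. n7.ok = -6  [B₀.off * -1 - 13]
14. n8.sig = 29  [terminal]
15. n9.sig = 18  [terminal]
16. n7.hot = true  [f₁.sig > 17]
17. n10.lim = 7  [B₀.ok - 2]
18. n10.cnt = 14  [B₀.ok + 5]
19. n11.fin = 9  [terminal]
20. n12.key = -5  [terminal]
21. n10.sig = -2  [C.lim - 9]
22. n13.val = true  [B₁.hot == true]
23. n14.sig = 8  [terminal]
24. n15.key = 29  [terminal]
25. n16.cnt = 28  [terminal]
26. n13.env = false  [S.val == false]
27. n13.ok = 23  [h.cnt - 5]
28. n6.hot = true  [S.env == false]
29. n17.key = 8  [terminal]
30. n0.env = true  [true]
31. n0.ok = 9  [d.key * -1 + 17]

-2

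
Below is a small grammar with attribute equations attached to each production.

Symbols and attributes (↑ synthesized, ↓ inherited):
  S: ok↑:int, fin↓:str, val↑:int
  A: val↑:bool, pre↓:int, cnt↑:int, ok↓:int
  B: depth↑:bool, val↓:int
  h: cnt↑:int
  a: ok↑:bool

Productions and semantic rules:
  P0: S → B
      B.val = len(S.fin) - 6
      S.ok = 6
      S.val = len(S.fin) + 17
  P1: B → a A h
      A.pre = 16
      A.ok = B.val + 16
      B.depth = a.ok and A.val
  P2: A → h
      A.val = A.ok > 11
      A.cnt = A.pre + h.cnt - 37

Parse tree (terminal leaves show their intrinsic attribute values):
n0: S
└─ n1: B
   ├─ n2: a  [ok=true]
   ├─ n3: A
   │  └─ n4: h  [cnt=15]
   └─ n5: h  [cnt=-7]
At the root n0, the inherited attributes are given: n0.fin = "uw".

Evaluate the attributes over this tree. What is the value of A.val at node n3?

true

1. n0.fin = "uw"  [given at root]
2. n1.val = -4  [len(S.fin) - 6]
3. n2.ok = true  [terminal]
4. n3.pre = 16  [16]
5. n3.ok = 12  [B.val + 16]
6. n4.cnt = 15  [terminal]
7. n3.val = true  [A.ok > 11]
8. n3.cnt = -6  [A.pre + h.cnt - 37]
9. n5.cnt = -7  [terminal]
10. n1.depth = true  [a.ok and A.val]
11. n0.ok = 6  [6]
12. n0.val = 19  [len(S.fin) + 17]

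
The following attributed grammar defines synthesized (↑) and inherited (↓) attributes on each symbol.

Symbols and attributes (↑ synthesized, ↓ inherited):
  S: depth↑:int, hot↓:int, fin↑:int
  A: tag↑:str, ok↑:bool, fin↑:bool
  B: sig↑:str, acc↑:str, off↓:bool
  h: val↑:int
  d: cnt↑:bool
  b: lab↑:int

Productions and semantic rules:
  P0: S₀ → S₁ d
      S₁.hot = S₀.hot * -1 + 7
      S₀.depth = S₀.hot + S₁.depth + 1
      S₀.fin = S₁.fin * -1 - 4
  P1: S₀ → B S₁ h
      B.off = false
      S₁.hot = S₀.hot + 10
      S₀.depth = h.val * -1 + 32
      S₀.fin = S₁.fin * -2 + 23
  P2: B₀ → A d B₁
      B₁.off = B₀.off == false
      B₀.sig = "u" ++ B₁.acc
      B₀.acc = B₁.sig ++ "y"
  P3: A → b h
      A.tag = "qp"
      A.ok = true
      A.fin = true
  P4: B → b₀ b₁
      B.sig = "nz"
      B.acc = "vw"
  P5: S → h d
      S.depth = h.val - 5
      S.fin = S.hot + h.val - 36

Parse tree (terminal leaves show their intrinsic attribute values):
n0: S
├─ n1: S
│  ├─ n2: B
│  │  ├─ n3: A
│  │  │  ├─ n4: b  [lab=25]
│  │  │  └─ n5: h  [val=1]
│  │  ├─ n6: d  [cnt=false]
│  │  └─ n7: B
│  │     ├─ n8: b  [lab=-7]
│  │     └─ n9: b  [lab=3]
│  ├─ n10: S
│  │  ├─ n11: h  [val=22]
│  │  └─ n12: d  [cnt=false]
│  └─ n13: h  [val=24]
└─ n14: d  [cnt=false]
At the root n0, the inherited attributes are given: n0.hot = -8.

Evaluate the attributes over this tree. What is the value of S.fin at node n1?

1

1. n0.hot = -8  [given at root]
2. n1.hot = 15  [S₀.hot * -1 + 7]
3. n2.off = false  [false]
4. n4.lab = 25  [terminal]
5. n5.val = 1  [terminal]
6. n3.tag = "qp"  ["qp"]
7. n3.ok = true  [true]
8. n3.fin = true  [true]
9. n6.cnt = false  [terminal]
10. n7.off = true  [B₀.off == false]
11. n8.lab = -7  [terminal]
12. n9.lab = 3  [terminal]
13. n7.sig = "nz"  ["nz"]
14. n7.acc = "vw"  ["vw"]
15. n2.sig = "uvw"  ["u" ++ B₁.acc]
16. n2.acc = "nzy"  [B₁.sig ++ "y"]
17. n10.hot = 25  [S₀.hot + 10]
18. n11.val = 22  [terminal]
19. n12.cnt = false  [terminal]
20. n10.depth = 17  [h.val - 5]
21. n10.fin = 11  [S.hot + h.val - 36]
22. n13.val = 24  [terminal]
23. n1.depth = 8  [h.val * -1 + 32]
24. n1.fin = 1  [S₁.fin * -2 + 23]
25. n14.cnt = false  [terminal]
26. n0.depth = 1  [S₀.hot + S₁.depth + 1]
27. n0.fin = -5  [S₁.fin * -1 - 4]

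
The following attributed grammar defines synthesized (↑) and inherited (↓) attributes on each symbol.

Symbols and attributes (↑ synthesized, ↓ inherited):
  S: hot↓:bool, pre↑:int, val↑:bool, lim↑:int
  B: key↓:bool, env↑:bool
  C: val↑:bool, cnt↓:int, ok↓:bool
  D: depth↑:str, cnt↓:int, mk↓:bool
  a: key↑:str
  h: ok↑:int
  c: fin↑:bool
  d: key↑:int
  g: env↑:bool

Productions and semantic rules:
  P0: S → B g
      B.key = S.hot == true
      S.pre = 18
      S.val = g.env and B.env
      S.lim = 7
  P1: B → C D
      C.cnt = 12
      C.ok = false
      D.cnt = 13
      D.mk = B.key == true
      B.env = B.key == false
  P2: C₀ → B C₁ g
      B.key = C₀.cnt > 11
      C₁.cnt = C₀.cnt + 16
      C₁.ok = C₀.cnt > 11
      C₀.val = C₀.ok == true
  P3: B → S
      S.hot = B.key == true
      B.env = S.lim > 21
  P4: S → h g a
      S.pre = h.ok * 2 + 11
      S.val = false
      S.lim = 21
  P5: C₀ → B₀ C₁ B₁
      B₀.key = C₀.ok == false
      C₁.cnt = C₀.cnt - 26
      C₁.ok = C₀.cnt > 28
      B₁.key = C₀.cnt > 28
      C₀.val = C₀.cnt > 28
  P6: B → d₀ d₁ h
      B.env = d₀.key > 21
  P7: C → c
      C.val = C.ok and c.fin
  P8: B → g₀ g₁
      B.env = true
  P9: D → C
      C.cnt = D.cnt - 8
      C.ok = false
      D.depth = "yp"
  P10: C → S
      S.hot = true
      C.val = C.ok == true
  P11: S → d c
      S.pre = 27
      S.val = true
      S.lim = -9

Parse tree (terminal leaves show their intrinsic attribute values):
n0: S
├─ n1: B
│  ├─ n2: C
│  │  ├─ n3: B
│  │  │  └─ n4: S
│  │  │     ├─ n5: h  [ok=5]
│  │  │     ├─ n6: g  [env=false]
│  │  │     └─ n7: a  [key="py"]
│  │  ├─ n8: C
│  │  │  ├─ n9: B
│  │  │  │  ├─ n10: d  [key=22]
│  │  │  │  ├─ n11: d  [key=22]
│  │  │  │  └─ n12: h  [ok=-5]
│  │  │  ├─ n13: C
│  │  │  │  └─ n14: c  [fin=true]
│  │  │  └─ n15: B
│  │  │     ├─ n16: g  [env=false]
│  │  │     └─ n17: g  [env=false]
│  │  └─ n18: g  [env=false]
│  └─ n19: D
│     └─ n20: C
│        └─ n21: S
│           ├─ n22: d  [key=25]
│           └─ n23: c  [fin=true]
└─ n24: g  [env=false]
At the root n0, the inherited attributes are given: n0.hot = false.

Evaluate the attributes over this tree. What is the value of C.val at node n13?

false

1. n0.hot = false  [given at root]
2. n1.key = false  [S.hot == true]
3. n2.cnt = 12  [12]
4. n2.ok = false  [false]
5. n3.key = true  [C₀.cnt > 11]
6. n4.hot = true  [B.key == true]
7. n5.ok = 5  [terminal]
8. n6.env = false  [terminal]
9. n7.key = "py"  [terminal]
10. n4.pre = 21  [h.ok * 2 + 11]
11. n4.val = false  [false]
12. n4.lim = 21  [21]
13. n3.env = false  [S.lim > 21]
14. n8.cnt = 28  [C₀.cnt + 16]
15. n8.ok = true  [C₀.cnt > 11]
16. n9.key = false  [C₀.ok == false]
17. n10.key = 22  [terminal]
18. n11.key = 22  [terminal]
19. n12.ok = -5  [terminal]
20. n9.env = true  [d₀.key > 21]
21. n13.cnt = 2  [C₀.cnt - 26]
22. n13.ok = false  [C₀.cnt > 28]
23. n14.fin = true  [terminal]
24. n13.val = false  [C.ok and c.fin]
25. n15.key = false  [C₀.cnt > 28]
26. n16.env = false  [terminal]
27. n17.env = false  [terminal]
28. n15.env = true  [true]
29. n8.val = false  [C₀.cnt > 28]
30. n18.env = false  [terminal]
31. n2.val = false  [C₀.ok == true]
32. n19.cnt = 13  [13]
33. n19.mk = false  [B.key == true]
34. n20.cnt = 5  [D.cnt - 8]
35. n20.ok = false  [false]
36. n21.hot = true  [true]
37. n22.key = 25  [terminal]
38. n23.fin = true  [terminal]
39. n21.pre = 27  [27]
40. n21.val = true  [true]
41. n21.lim = -9  [-9]
42. n20.val = false  [C.ok == true]
43. n19.depth = "yp"  ["yp"]
44. n1.env = true  [B.key == false]
45. n24.env = false  [terminal]
46. n0.pre = 18  [18]
47. n0.val = false  [g.env and B.env]
48. n0.lim = 7  [7]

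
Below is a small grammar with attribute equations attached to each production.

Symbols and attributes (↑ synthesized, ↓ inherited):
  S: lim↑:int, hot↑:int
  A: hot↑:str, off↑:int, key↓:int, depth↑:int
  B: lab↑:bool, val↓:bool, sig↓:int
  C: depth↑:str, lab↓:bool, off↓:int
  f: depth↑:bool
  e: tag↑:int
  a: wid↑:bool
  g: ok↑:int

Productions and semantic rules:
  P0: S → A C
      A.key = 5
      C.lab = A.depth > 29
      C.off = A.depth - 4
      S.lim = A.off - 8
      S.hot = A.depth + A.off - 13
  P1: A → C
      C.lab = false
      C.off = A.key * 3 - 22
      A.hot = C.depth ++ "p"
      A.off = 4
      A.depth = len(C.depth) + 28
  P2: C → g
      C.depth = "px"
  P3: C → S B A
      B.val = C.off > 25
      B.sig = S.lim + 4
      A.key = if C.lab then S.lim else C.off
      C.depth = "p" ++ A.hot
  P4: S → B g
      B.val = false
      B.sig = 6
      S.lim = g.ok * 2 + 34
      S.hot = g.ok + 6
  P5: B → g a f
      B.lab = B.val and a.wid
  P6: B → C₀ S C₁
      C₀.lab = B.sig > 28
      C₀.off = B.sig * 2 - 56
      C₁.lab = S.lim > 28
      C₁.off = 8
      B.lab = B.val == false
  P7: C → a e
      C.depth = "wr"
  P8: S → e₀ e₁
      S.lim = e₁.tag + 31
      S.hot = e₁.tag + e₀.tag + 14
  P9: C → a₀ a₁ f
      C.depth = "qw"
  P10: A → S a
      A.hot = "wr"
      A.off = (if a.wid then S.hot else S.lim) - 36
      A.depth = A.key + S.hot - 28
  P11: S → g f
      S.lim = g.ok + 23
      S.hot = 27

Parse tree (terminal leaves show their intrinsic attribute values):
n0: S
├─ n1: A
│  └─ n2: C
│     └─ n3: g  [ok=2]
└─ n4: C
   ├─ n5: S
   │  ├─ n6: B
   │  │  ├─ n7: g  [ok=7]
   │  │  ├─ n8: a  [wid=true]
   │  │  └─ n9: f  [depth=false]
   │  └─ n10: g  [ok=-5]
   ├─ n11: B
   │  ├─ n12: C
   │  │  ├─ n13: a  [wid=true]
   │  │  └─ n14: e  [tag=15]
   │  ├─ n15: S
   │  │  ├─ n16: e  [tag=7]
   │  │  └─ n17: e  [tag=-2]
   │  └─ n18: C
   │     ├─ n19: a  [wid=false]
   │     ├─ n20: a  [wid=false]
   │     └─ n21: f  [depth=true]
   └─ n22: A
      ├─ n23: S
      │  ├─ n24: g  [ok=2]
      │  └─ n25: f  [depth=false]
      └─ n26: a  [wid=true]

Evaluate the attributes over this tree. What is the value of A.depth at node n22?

1. n1.key = 5  [5]
2. n2.lab = false  [false]
3. n2.off = -7  [A.key * 3 - 22]
4. n3.ok = 2  [terminal]
5. n2.depth = "px"  ["px"]
6. n1.hot = "pxp"  [C.depth ++ "p"]
7. n1.off = 4  [4]
8. n1.depth = 30  [len(C.depth) + 28]
9. n4.lab = true  [A.depth > 29]
10. n4.off = 26  [A.depth - 4]
11. n6.val = false  [false]
12. n6.sig = 6  [6]
13. n7.ok = 7  [terminal]
14. n8.wid = true  [terminal]
15. n9.depth = false  [terminal]
16. n6.lab = false  [B.val and a.wid]
17. n10.ok = -5  [terminal]
18. n5.lim = 24  [g.ok * 2 + 34]
19. n5.hot = 1  [g.ok + 6]
20. n11.val = true  [C.off > 25]
21. n11.sig = 28  [S.lim + 4]
22. n12.lab = false  [B.sig > 28]
23. n12.off = 0  [B.sig * 2 - 56]
24. n13.wid = true  [terminal]
25. n14.tag = 15  [terminal]
26. n12.depth = "wr"  ["wr"]
27. n16.tag = 7  [terminal]
28. n17.tag = -2  [terminal]
29. n15.lim = 29  [e₁.tag + 31]
30. n15.hot = 19  [e₁.tag + e₀.tag + 14]
31. n18.lab = true  [S.lim > 28]
32. n18.off = 8  [8]
33. n19.wid = false  [terminal]
34. n20.wid = false  [terminal]
35. n21.depth = true  [terminal]
36. n18.depth = "qw"  ["qw"]
37. n11.lab = false  [B.val == false]
38. n22.key = 24  [if C.lab then S.lim else C.off]
39. n24.ok = 2  [terminal]
40. n25.depth = false  [terminal]
41. n23.lim = 25  [g.ok + 23]
42. n23.hot = 27  [27]
43. n26.wid = true  [terminal]
44. n22.hot = "wr"  ["wr"]
45. n22.off = -9  [(if a.wid then S.hot else S.lim) - 36]
46. n22.depth = 23  [A.key + S.hot - 28]
47. n4.depth = "pwr"  ["p" ++ A.hot]
48. n0.lim = -4  [A.off - 8]
49. n0.hot = 21  [A.depth + A.off - 13]

23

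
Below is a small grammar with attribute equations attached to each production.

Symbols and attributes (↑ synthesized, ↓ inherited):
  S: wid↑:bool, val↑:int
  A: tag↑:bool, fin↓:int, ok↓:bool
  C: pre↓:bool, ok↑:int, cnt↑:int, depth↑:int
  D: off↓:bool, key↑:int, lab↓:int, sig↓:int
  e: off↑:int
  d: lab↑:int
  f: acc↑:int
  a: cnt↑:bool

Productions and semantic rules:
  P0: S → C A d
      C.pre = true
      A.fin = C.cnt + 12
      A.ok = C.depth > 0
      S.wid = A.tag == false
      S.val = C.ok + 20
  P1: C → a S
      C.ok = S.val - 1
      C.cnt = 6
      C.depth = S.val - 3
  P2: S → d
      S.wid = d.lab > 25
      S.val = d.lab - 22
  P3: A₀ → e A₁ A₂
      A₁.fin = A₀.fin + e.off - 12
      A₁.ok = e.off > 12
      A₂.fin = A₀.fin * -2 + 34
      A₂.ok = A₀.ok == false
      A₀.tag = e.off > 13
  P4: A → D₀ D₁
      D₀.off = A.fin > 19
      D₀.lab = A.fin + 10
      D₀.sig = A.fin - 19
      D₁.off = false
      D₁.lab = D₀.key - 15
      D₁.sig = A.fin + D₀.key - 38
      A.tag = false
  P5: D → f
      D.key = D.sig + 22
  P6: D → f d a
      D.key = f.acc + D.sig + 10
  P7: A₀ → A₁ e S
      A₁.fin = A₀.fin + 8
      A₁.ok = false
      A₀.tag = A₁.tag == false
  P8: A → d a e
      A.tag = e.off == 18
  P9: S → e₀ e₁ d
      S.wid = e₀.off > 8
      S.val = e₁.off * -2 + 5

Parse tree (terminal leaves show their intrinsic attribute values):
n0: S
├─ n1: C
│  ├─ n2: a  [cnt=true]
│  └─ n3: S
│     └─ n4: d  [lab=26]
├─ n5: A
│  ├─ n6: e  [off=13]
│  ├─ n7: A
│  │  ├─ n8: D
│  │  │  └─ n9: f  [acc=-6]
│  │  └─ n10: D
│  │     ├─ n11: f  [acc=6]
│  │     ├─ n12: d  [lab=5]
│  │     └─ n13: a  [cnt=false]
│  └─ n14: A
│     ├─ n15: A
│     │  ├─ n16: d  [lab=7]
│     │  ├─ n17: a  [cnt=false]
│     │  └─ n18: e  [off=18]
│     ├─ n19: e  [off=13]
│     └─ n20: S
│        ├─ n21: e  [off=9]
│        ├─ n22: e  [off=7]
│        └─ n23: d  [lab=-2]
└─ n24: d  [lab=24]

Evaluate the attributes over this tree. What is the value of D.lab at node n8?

29

1. n1.pre = true  [true]
2. n2.cnt = true  [terminal]
3. n4.lab = 26  [terminal]
4. n3.wid = true  [d.lab > 25]
5. n3.val = 4  [d.lab - 22]
6. n1.ok = 3  [S.val - 1]
7. n1.cnt = 6  [6]
8. n1.depth = 1  [S.val - 3]
9. n5.fin = 18  [C.cnt + 12]
10. n5.ok = true  [C.depth > 0]
11. n6.off = 13  [terminal]
12. n7.fin = 19  [A₀.fin + e.off - 12]
13. n7.ok = true  [e.off > 12]
14. n8.off = false  [A.fin > 19]
15. n8.lab = 29  [A.fin + 10]
16. n8.sig = 0  [A.fin - 19]
17. n9.acc = -6  [terminal]
18. n8.key = 22  [D.sig + 22]
19. n10.off = false  [false]
20. n10.lab = 7  [D₀.key - 15]
21. n10.sig = 3  [A.fin + D₀.key - 38]
22. n11.acc = 6  [terminal]
23. n12.lab = 5  [terminal]
24. n13.cnt = false  [terminal]
25. n10.key = 19  [f.acc + D.sig + 10]
26. n7.tag = false  [false]
27. n14.fin = -2  [A₀.fin * -2 + 34]
28. n14.ok = false  [A₀.ok == false]
29. n15.fin = 6  [A₀.fin + 8]
30. n15.ok = false  [false]
31. n16.lab = 7  [terminal]
32. n17.cnt = false  [terminal]
33. n18.off = 18  [terminal]
34. n15.tag = true  [e.off == 18]
35. n19.off = 13  [terminal]
36. n21.off = 9  [terminal]
37. n22.off = 7  [terminal]
38. n23.lab = -2  [terminal]
39. n20.wid = true  [e₀.off > 8]
40. n20.val = -9  [e₁.off * -2 + 5]
41. n14.tag = false  [A₁.tag == false]
42. n5.tag = false  [e.off > 13]
43. n24.lab = 24  [terminal]
44. n0.wid = true  [A.tag == false]
45. n0.val = 23  [C.ok + 20]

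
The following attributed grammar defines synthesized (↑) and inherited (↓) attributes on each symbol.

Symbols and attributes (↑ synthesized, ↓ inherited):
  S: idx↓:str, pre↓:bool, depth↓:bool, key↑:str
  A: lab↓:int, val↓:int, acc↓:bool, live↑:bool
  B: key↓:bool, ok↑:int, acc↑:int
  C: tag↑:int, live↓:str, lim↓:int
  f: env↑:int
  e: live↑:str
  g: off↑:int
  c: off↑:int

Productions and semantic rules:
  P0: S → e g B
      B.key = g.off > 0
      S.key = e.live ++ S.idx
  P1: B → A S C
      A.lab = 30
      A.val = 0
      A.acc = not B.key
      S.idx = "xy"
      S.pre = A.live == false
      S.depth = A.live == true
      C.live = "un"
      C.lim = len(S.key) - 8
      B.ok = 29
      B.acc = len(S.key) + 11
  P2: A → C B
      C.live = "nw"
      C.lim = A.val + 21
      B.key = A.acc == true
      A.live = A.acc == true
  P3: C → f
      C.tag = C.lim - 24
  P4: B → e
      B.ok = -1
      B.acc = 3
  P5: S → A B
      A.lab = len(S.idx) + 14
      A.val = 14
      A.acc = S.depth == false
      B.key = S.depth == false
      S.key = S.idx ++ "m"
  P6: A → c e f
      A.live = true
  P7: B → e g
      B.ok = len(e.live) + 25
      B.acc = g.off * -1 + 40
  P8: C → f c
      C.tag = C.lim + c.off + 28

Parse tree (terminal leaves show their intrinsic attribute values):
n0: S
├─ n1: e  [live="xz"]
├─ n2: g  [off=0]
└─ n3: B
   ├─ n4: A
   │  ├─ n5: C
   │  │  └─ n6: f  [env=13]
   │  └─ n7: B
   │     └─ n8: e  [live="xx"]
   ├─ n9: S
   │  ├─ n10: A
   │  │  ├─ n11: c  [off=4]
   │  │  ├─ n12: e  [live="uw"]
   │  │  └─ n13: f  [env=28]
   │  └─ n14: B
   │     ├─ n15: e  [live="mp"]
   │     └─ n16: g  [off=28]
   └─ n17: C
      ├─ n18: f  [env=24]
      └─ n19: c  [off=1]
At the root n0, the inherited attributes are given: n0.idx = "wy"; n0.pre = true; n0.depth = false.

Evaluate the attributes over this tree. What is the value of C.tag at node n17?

24

1. n0.idx = "wy"  [given at root]
2. n0.pre = true  [given at root]
3. n0.depth = false  [given at root]
4. n1.live = "xz"  [terminal]
5. n2.off = 0  [terminal]
6. n3.key = false  [g.off > 0]
7. n4.lab = 30  [30]
8. n4.val = 0  [0]
9. n4.acc = true  [not B.key]
10. n5.live = "nw"  ["nw"]
11. n5.lim = 21  [A.val + 21]
12. n6.env = 13  [terminal]
13. n5.tag = -3  [C.lim - 24]
14. n7.key = true  [A.acc == true]
15. n8.live = "xx"  [terminal]
16. n7.ok = -1  [-1]
17. n7.acc = 3  [3]
18. n4.live = true  [A.acc == true]
19. n9.idx = "xy"  ["xy"]
20. n9.pre = false  [A.live == false]
21. n9.depth = true  [A.live == true]
22. n10.lab = 16  [len(S.idx) + 14]
23. n10.val = 14  [14]
24. n10.acc = false  [S.depth == false]
25. n11.off = 4  [terminal]
26. n12.live = "uw"  [terminal]
27. n13.env = 28  [terminal]
28. n10.live = true  [true]
29. n14.key = false  [S.depth == false]
30. n15.live = "mp"  [terminal]
31. n16.off = 28  [terminal]
32. n14.ok = 27  [len(e.live) + 25]
33. n14.acc = 12  [g.off * -1 + 40]
34. n9.key = "xym"  [S.idx ++ "m"]
35. n17.live = "un"  ["un"]
36. n17.lim = -5  [len(S.key) - 8]
37. n18.env = 24  [terminal]
38. n19.off = 1  [terminal]
39. n17.tag = 24  [C.lim + c.off + 28]
40. n3.ok = 29  [29]
41. n3.acc = 14  [len(S.key) + 11]
42. n0.key = "xzwy"  [e.live ++ S.idx]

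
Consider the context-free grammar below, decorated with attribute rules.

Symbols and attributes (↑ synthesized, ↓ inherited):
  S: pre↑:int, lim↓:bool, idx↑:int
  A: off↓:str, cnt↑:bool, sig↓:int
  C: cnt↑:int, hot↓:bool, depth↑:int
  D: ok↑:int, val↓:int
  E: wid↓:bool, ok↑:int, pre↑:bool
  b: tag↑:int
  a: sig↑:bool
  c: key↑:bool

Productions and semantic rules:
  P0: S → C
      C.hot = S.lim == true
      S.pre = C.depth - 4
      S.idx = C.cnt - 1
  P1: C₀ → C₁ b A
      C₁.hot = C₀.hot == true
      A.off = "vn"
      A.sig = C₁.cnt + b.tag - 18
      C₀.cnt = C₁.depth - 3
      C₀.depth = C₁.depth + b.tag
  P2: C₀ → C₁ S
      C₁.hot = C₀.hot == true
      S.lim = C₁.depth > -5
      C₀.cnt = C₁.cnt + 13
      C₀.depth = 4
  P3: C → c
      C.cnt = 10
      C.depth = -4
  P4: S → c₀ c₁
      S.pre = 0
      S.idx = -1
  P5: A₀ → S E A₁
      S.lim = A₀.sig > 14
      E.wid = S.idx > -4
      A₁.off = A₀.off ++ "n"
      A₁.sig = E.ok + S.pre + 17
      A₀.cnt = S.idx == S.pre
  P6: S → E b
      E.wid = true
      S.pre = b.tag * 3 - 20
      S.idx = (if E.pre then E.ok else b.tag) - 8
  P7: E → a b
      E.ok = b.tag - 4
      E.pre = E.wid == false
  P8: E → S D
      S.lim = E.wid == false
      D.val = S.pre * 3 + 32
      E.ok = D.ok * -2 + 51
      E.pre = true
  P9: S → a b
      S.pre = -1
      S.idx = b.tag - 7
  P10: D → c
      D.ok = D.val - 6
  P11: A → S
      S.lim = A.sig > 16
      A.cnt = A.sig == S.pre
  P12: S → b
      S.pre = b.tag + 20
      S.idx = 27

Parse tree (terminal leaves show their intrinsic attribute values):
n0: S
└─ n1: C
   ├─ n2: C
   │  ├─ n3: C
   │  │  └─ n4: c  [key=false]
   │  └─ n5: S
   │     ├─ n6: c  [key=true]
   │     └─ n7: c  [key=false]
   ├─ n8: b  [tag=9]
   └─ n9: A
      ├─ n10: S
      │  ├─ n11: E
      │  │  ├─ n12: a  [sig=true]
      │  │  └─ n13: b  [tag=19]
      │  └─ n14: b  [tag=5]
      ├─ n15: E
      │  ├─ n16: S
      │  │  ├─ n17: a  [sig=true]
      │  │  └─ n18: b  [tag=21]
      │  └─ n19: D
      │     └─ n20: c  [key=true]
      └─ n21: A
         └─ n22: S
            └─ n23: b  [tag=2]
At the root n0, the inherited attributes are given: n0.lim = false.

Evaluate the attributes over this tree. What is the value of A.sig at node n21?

17

1. n0.lim = false  [given at root]
2. n1.hot = false  [S.lim == true]
3. n2.hot = false  [C₀.hot == true]
4. n3.hot = false  [C₀.hot == true]
5. n4.key = false  [terminal]
6. n3.cnt = 10  [10]
7. n3.depth = -4  [-4]
8. n5.lim = true  [C₁.depth > -5]
9. n6.key = true  [terminal]
10. n7.key = false  [terminal]
11. n5.pre = 0  [0]
12. n5.idx = -1  [-1]
13. n2.cnt = 23  [C₁.cnt + 13]
14. n2.depth = 4  [4]
15. n8.tag = 9  [terminal]
16. n9.off = "vn"  ["vn"]
17. n9.sig = 14  [C₁.cnt + b.tag - 18]
18. n10.lim = false  [A₀.sig > 14]
19. n11.wid = true  [true]
20. n12.sig = true  [terminal]
21. n13.tag = 19  [terminal]
22. n11.ok = 15  [b.tag - 4]
23. n11.pre = false  [E.wid == false]
24. n14.tag = 5  [terminal]
25. n10.pre = -5  [b.tag * 3 - 20]
26. n10.idx = -3  [(if E.pre then E.ok else b.tag) - 8]
27. n15.wid = true  [S.idx > -4]
28. n16.lim = false  [E.wid == false]
29. n17.sig = true  [terminal]
30. n18.tag = 21  [terminal]
31. n16.pre = -1  [-1]
32. n16.idx = 14  [b.tag - 7]
33. n19.val = 29  [S.pre * 3 + 32]
34. n20.key = true  [terminal]
35. n19.ok = 23  [D.val - 6]
36. n15.ok = 5  [D.ok * -2 + 51]
37. n15.pre = true  [true]
38. n21.off = "vnn"  [A₀.off ++ "n"]
39. n21.sig = 17  [E.ok + S.pre + 17]
40. n22.lim = true  [A.sig > 16]
41. n23.tag = 2  [terminal]
42. n22.pre = 22  [b.tag + 20]
43. n22.idx = 27  [27]
44. n21.cnt = false  [A.sig == S.pre]
45. n9.cnt = false  [S.idx == S.pre]
46. n1.cnt = 1  [C₁.depth - 3]
47. n1.depth = 13  [C₁.depth + b.tag]
48. n0.pre = 9  [C.depth - 4]
49. n0.idx = 0  [C.cnt - 1]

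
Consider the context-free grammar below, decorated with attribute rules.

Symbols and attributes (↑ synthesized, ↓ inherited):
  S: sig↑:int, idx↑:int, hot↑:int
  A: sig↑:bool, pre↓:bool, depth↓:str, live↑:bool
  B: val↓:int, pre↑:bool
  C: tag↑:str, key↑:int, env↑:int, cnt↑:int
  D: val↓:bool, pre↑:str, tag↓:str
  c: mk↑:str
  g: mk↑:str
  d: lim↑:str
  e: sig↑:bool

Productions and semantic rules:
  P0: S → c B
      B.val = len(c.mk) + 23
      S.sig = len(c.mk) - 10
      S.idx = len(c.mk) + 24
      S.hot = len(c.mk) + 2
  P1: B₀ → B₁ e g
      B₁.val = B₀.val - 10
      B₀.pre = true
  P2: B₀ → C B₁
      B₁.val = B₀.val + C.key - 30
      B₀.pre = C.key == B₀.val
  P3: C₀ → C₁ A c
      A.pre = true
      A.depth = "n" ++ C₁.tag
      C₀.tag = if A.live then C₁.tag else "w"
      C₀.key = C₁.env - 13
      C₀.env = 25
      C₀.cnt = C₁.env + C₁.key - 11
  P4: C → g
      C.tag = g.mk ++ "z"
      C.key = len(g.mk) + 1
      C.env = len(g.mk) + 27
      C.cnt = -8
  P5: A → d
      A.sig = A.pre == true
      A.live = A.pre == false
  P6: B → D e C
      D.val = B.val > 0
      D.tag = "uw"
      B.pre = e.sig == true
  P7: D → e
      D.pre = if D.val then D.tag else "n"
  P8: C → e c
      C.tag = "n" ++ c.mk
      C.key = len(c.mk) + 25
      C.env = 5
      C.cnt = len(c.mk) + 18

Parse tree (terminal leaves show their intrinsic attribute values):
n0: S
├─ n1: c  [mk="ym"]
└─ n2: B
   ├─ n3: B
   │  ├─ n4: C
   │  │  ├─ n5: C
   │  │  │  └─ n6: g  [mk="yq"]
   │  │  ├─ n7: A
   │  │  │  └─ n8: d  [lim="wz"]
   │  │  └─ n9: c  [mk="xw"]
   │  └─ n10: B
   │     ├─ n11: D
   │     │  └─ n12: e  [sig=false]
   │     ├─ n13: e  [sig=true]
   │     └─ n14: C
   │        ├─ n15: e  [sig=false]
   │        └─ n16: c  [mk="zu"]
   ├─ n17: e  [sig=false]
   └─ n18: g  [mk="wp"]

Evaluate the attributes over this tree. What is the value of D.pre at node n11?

1. n1.mk = "ym"  [terminal]
2. n2.val = 25  [len(c.mk) + 23]
3. n3.val = 15  [B₀.val - 10]
4. n6.mk = "yq"  [terminal]
5. n5.tag = "yqz"  [g.mk ++ "z"]
6. n5.key = 3  [len(g.mk) + 1]
7. n5.env = 29  [len(g.mk) + 27]
8. n5.cnt = -8  [-8]
9. n7.pre = true  [true]
10. n7.depth = "nyqz"  ["n" ++ C₁.tag]
11. n8.lim = "wz"  [terminal]
12. n7.sig = true  [A.pre == true]
13. n7.live = false  [A.pre == false]
14. n9.mk = "xw"  [terminal]
15. n4.tag = "w"  [if A.live then C₁.tag else "w"]
16. n4.key = 16  [C₁.env - 13]
17. n4.env = 25  [25]
18. n4.cnt = 21  [C₁.env + C₁.key - 11]
19. n10.val = 1  [B₀.val + C.key - 30]
20. n11.val = true  [B.val > 0]
21. n11.tag = "uw"  ["uw"]
22. n12.sig = false  [terminal]
23. n11.pre = "uw"  [if D.val then D.tag else "n"]
24. n13.sig = true  [terminal]
25. n15.sig = false  [terminal]
26. n16.mk = "zu"  [terminal]
27. n14.tag = "nzu"  ["n" ++ c.mk]
28. n14.key = 27  [len(c.mk) + 25]
29. n14.env = 5  [5]
30. n14.cnt = 20  [len(c.mk) + 18]
31. n10.pre = true  [e.sig == true]
32. n3.pre = false  [C.key == B₀.val]
33. n17.sig = false  [terminal]
34. n18.mk = "wp"  [terminal]
35. n2.pre = true  [true]
36. n0.sig = -8  [len(c.mk) - 10]
37. n0.idx = 26  [len(c.mk) + 24]
38. n0.hot = 4  [len(c.mk) + 2]

"uw"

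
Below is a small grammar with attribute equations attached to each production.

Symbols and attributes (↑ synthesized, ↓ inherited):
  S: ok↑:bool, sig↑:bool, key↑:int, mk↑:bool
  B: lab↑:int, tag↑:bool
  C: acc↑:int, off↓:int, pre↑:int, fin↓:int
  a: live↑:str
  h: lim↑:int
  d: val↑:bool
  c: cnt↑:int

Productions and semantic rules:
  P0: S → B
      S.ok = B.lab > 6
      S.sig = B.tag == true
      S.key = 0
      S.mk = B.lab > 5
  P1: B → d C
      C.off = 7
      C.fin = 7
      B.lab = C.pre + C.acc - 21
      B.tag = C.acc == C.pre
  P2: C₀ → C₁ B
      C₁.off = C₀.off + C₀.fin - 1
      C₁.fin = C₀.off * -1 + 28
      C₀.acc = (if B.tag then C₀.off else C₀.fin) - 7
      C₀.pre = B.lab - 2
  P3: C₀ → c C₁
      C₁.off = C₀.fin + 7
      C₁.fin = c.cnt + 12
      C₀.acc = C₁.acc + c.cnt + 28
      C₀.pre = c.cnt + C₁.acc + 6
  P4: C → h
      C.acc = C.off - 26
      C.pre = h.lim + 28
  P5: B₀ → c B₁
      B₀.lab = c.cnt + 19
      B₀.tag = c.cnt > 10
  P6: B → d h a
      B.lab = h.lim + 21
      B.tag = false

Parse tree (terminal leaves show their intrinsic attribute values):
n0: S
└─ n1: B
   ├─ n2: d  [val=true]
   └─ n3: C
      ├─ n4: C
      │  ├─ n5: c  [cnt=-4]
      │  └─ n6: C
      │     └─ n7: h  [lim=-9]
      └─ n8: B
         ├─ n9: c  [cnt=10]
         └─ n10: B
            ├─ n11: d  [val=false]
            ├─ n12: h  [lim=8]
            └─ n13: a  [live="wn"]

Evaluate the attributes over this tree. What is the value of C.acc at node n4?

26

1. n2.val = true  [terminal]
2. n3.off = 7  [7]
3. n3.fin = 7  [7]
4. n4.off = 13  [C₀.off + C₀.fin - 1]
5. n4.fin = 21  [C₀.off * -1 + 28]
6. n5.cnt = -4  [terminal]
7. n6.off = 28  [C₀.fin + 7]
8. n6.fin = 8  [c.cnt + 12]
9. n7.lim = -9  [terminal]
10. n6.acc = 2  [C.off - 26]
11. n6.pre = 19  [h.lim + 28]
12. n4.acc = 26  [C₁.acc + c.cnt + 28]
13. n4.pre = 4  [c.cnt + C₁.acc + 6]
14. n9.cnt = 10  [terminal]
15. n11.val = false  [terminal]
16. n12.lim = 8  [terminal]
17. n13.live = "wn"  [terminal]
18. n10.lab = 29  [h.lim + 21]
19. n10.tag = false  [false]
20. n8.lab = 29  [c.cnt + 19]
21. n8.tag = false  [c.cnt > 10]
22. n3.acc = 0  [(if B.tag then C₀.off else C₀.fin) - 7]
23. n3.pre = 27  [B.lab - 2]
24. n1.lab = 6  [C.pre + C.acc - 21]
25. n1.tag = false  [C.acc == C.pre]
26. n0.ok = false  [B.lab > 6]
27. n0.sig = false  [B.tag == true]
28. n0.key = 0  [0]
29. n0.mk = true  [B.lab > 5]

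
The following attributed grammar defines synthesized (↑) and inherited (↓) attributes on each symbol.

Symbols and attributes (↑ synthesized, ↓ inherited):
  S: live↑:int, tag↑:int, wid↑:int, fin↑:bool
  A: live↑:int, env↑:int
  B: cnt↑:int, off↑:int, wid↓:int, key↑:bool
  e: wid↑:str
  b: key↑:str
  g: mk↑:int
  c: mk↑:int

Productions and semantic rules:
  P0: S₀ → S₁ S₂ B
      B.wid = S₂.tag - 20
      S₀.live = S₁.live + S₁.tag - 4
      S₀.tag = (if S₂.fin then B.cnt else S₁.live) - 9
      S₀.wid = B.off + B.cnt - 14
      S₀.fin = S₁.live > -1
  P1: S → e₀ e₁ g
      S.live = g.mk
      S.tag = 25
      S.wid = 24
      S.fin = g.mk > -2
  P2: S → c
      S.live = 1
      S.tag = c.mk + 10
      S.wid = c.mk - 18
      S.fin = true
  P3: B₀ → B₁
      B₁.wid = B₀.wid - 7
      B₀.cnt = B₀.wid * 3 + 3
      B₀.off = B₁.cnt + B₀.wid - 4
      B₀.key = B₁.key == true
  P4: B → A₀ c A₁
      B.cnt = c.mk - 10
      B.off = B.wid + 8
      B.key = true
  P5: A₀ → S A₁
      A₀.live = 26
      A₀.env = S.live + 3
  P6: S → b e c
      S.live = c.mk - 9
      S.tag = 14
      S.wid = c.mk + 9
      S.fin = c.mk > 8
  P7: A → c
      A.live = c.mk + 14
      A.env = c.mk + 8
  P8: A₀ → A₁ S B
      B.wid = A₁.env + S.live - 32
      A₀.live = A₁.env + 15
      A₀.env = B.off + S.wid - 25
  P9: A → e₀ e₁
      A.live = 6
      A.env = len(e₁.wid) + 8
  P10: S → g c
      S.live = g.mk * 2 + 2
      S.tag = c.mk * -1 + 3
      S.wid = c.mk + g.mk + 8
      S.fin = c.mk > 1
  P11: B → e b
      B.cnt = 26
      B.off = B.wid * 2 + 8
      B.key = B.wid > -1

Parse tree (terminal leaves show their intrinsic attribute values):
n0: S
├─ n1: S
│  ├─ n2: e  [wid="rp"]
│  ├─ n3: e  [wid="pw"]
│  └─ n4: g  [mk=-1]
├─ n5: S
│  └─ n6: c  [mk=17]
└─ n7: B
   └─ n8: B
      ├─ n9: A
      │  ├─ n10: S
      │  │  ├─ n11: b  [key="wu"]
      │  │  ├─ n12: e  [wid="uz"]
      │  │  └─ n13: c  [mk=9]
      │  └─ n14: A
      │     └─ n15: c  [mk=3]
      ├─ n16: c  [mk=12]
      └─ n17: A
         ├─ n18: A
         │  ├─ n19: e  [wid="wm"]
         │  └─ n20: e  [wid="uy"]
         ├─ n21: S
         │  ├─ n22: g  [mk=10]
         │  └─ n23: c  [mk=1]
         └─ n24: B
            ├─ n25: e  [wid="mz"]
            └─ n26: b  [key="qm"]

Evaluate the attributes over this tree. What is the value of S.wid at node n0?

1. n2.wid = "rp"  [terminal]
2. n3.wid = "pw"  [terminal]
3. n4.mk = -1  [terminal]
4. n1.live = -1  [g.mk]
5. n1.tag = 25  [25]
6. n1.wid = 24  [24]
7. n1.fin = true  [g.mk > -2]
8. n6.mk = 17  [terminal]
9. n5.live = 1  [1]
10. n5.tag = 27  [c.mk + 10]
11. n5.wid = -1  [c.mk - 18]
12. n5.fin = true  [true]
13. n7.wid = 7  [S₂.tag - 20]
14. n8.wid = 0  [B₀.wid - 7]
15. n11.key = "wu"  [terminal]
16. n12.wid = "uz"  [terminal]
17. n13.mk = 9  [terminal]
18. n10.live = 0  [c.mk - 9]
19. n10.tag = 14  [14]
20. n10.wid = 18  [c.mk + 9]
21. n10.fin = true  [c.mk > 8]
22. n15.mk = 3  [terminal]
23. n14.live = 17  [c.mk + 14]
24. n14.env = 11  [c.mk + 8]
25. n9.live = 26  [26]
26. n9.env = 3  [S.live + 3]
27. n16.mk = 12  [terminal]
28. n19.wid = "wm"  [terminal]
29. n20.wid = "uy"  [terminal]
30. n18.live = 6  [6]
31. n18.env = 10  [len(e₁.wid) + 8]
32. n22.mk = 10  [terminal]
33. n23.mk = 1  [terminal]
34. n21.live = 22  [g.mk * 2 + 2]
35. n21.tag = 2  [c.mk * -1 + 3]
36. n21.wid = 19  [c.mk + g.mk + 8]
37. n21.fin = false  [c.mk > 1]
38. n24.wid = 0  [A₁.env + S.live - 32]
39. n25.wid = "mz"  [terminal]
40. n26.key = "qm"  [terminal]
41. n24.cnt = 26  [26]
42. n24.off = 8  [B.wid * 2 + 8]
43. n24.key = true  [B.wid > -1]
44. n17.live = 25  [A₁.env + 15]
45. n17.env = 2  [B.off + S.wid - 25]
46. n8.cnt = 2  [c.mk - 10]
47. n8.off = 8  [B.wid + 8]
48. n8.key = true  [true]
49. n7.cnt = 24  [B₀.wid * 3 + 3]
50. n7.off = 5  [B₁.cnt + B₀.wid - 4]
51. n7.key = true  [B₁.key == true]
52. n0.live = 20  [S₁.live + S₁.tag - 4]
53. n0.tag = 15  [(if S₂.fin then B.cnt else S₁.live) - 9]
54. n0.wid = 15  [B.off + B.cnt - 14]
55. n0.fin = false  [S₁.live > -1]

15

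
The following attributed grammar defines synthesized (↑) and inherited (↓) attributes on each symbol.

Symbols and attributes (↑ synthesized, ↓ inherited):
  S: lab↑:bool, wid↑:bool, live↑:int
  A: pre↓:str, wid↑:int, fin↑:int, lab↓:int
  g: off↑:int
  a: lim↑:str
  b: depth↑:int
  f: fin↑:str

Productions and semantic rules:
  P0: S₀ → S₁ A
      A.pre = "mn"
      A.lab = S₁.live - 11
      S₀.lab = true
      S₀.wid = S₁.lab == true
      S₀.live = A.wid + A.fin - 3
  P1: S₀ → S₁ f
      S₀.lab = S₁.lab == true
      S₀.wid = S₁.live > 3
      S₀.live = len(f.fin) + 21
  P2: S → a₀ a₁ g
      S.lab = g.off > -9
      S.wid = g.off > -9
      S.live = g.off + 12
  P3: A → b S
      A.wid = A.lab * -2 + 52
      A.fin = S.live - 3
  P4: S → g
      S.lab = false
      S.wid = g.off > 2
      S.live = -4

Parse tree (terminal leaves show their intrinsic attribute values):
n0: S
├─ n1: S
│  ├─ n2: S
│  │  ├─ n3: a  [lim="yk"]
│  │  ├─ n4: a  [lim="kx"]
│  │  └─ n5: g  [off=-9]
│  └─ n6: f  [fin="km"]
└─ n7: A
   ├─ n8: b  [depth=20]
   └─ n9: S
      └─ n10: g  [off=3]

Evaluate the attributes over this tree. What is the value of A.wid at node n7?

28

1. n3.lim = "yk"  [terminal]
2. n4.lim = "kx"  [terminal]
3. n5.off = -9  [terminal]
4. n2.lab = false  [g.off > -9]
5. n2.wid = false  [g.off > -9]
6. n2.live = 3  [g.off + 12]
7. n6.fin = "km"  [terminal]
8. n1.lab = false  [S₁.lab == true]
9. n1.wid = false  [S₁.live > 3]
10. n1.live = 23  [len(f.fin) + 21]
11. n7.pre = "mn"  ["mn"]
12. n7.lab = 12  [S₁.live - 11]
13. n8.depth = 20  [terminal]
14. n10.off = 3  [terminal]
15. n9.lab = false  [false]
16. n9.wid = true  [g.off > 2]
17. n9.live = -4  [-4]
18. n7.wid = 28  [A.lab * -2 + 52]
19. n7.fin = -7  [S.live - 3]
20. n0.lab = true  [true]
21. n0.wid = false  [S₁.lab == true]
22. n0.live = 18  [A.wid + A.fin - 3]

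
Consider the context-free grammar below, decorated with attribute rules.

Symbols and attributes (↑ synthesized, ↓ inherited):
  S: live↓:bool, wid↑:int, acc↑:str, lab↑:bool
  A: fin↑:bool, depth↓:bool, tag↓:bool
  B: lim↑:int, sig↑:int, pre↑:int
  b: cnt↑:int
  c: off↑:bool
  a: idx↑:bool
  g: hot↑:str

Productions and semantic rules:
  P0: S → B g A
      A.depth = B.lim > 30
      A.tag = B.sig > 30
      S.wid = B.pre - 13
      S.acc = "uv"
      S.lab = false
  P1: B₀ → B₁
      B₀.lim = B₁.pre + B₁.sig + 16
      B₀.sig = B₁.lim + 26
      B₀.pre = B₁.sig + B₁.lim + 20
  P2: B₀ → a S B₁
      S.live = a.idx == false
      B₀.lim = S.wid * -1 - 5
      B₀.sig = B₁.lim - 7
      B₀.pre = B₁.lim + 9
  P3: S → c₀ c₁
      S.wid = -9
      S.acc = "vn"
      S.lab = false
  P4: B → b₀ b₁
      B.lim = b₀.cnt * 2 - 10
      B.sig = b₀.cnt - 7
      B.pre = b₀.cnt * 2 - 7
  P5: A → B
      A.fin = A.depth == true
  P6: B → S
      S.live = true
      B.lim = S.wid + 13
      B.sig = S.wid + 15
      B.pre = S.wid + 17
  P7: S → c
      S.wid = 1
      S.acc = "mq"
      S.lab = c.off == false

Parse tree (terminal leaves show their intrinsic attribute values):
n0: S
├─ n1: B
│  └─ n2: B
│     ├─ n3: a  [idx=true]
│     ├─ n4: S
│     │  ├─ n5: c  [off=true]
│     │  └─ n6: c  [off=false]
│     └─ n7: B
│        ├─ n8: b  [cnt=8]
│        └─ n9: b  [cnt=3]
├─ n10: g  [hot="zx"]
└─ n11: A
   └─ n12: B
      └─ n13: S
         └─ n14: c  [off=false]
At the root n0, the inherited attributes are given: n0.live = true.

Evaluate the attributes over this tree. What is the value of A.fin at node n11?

1. n0.live = true  [given at root]
2. n3.idx = true  [terminal]
3. n4.live = false  [a.idx == false]
4. n5.off = true  [terminal]
5. n6.off = false  [terminal]
6. n4.wid = -9  [-9]
7. n4.acc = "vn"  ["vn"]
8. n4.lab = false  [false]
9. n8.cnt = 8  [terminal]
10. n9.cnt = 3  [terminal]
11. n7.lim = 6  [b₀.cnt * 2 - 10]
12. n7.sig = 1  [b₀.cnt - 7]
13. n7.pre = 9  [b₀.cnt * 2 - 7]
14. n2.lim = 4  [S.wid * -1 - 5]
15. n2.sig = -1  [B₁.lim - 7]
16. n2.pre = 15  [B₁.lim + 9]
17. n1.lim = 30  [B₁.pre + B₁.sig + 16]
18. n1.sig = 30  [B₁.lim + 26]
19. n1.pre = 23  [B₁.sig + B₁.lim + 20]
20. n10.hot = "zx"  [terminal]
21. n11.depth = false  [B.lim > 30]
22. n11.tag = false  [B.sig > 30]
23. n13.live = true  [true]
24. n14.off = false  [terminal]
25. n13.wid = 1  [1]
26. n13.acc = "mq"  ["mq"]
27. n13.lab = true  [c.off == false]
28. n12.lim = 14  [S.wid + 13]
29. n12.sig = 16  [S.wid + 15]
30. n12.pre = 18  [S.wid + 17]
31. n11.fin = false  [A.depth == true]
32. n0.wid = 10  [B.pre - 13]
33. n0.acc = "uv"  ["uv"]
34. n0.lab = false  [false]

false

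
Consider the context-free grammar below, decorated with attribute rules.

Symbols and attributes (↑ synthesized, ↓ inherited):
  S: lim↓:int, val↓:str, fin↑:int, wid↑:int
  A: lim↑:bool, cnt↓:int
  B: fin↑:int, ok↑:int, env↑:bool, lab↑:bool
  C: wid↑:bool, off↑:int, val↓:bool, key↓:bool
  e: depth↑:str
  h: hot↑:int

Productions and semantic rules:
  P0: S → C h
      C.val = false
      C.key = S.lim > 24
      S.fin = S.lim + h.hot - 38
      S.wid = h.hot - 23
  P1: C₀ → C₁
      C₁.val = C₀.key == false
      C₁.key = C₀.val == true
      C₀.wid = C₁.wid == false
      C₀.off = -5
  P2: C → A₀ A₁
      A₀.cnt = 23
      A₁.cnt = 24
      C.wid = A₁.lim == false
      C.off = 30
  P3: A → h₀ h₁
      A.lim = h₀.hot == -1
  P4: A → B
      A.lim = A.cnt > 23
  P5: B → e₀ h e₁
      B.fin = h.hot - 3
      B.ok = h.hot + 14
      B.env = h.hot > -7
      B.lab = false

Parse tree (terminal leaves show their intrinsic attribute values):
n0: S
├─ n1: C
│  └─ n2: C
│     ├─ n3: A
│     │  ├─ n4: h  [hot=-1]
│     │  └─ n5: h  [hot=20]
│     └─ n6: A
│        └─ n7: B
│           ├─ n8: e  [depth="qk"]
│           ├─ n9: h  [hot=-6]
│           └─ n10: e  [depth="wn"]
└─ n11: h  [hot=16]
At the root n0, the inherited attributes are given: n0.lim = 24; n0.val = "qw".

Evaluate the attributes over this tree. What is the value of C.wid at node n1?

1. n0.lim = 24  [given at root]
2. n0.val = "qw"  [given at root]
3. n1.val = false  [false]
4. n1.key = false  [S.lim > 24]
5. n2.val = true  [C₀.key == false]
6. n2.key = false  [C₀.val == true]
7. n3.cnt = 23  [23]
8. n4.hot = -1  [terminal]
9. n5.hot = 20  [terminal]
10. n3.lim = true  [h₀.hot == -1]
11. n6.cnt = 24  [24]
12. n8.depth = "qk"  [terminal]
13. n9.hot = -6  [terminal]
14. n10.depth = "wn"  [terminal]
15. n7.fin = -9  [h.hot - 3]
16. n7.ok = 8  [h.hot + 14]
17. n7.env = true  [h.hot > -7]
18. n7.lab = false  [false]
19. n6.lim = true  [A.cnt > 23]
20. n2.wid = false  [A₁.lim == false]
21. n2.off = 30  [30]
22. n1.wid = true  [C₁.wid == false]
23. n1.off = -5  [-5]
24. n11.hot = 16  [terminal]
25. n0.fin = 2  [S.lim + h.hot - 38]
26. n0.wid = -7  [h.hot - 23]

true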